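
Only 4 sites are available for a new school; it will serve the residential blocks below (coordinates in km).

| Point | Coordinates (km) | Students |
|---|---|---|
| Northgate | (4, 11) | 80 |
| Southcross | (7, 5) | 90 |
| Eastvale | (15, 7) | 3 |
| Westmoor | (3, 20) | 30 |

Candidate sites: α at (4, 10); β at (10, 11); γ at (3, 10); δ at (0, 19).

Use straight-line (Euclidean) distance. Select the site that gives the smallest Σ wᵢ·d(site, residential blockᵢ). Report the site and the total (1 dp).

Total weighted distance at each candidate:
  α (4, 10): total = 940.5
  β (10, 11): total = 1445.0
  γ (3, 10): total = 1026.5
  δ (0, 19): total = 2276.8
Minimum is at α with total 940.5 km.

α, total 940.5 km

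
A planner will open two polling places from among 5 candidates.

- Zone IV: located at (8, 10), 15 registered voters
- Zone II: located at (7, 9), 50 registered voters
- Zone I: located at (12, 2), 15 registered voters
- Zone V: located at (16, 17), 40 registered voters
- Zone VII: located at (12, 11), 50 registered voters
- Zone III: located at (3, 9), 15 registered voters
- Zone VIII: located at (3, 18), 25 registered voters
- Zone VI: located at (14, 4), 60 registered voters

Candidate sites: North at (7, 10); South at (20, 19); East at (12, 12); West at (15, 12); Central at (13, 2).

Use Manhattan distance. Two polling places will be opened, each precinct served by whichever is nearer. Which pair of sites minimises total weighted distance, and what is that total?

Evaluate every pair (each demand assigned to the nearer of the two):
  {North, Central}: total = 1575
  {North, East}: total = 1600
  {North, West}: total = 1615
  {East, Central}: total = 1650
  {North, South}: total = 1955
  {West, Central}: total = 1995
  {East, West}: total = 2025
  {South, East}: total = 2085
  {South, Central}: total = 2485
  {South, West}: total = 2535
Best pair: {North, Central} with total 1575.

{North, Central}, total 1575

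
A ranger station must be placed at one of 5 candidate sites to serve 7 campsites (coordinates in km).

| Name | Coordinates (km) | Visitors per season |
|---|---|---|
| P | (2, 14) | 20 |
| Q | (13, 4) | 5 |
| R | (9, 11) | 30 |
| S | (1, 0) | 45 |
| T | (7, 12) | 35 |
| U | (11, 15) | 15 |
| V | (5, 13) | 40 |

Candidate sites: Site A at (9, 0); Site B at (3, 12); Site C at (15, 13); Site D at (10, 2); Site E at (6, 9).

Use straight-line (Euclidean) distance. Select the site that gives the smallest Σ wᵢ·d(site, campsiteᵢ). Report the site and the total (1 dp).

Total weighted distance at each candidate:
  Site A (9, 0): total = 2228.2
  Site B (3, 12): total = 1196.3
  Site C (15, 13): total = 2105.6
  Site D (10, 2): total = 2037.3
  Site E (6, 9): total = 1135.3
Minimum is at Site E with total 1135.3 km.

Site E, total 1135.3 km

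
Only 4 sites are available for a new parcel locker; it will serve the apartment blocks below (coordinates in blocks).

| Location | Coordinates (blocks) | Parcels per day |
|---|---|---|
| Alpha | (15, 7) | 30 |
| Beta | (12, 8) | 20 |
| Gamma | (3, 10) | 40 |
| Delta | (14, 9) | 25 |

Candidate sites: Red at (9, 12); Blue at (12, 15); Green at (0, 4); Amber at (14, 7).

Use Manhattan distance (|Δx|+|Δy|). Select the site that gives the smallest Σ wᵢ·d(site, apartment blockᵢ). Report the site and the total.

Total weighted distance at each candidate:
  Red (9, 12): total = 990
  Blue (12, 15): total = 1230
  Green (0, 4): total = 1695
  Amber (14, 7): total = 700
Minimum is at Amber with total 700 blocks.

Amber, total 700 blocks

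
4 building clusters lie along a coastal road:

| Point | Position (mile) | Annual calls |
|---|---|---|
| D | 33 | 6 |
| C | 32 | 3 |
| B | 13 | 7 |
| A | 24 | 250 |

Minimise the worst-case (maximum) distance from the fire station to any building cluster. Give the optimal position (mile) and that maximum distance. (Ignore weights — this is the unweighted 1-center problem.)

The 1-center on a line is the midpoint of the two extreme points: leftmost at 13, rightmost at 33.
Optimal location = (13 + 33)/2 = 23; maximum distance = (33 − 13)/2 = 10.

location 23, max distance 10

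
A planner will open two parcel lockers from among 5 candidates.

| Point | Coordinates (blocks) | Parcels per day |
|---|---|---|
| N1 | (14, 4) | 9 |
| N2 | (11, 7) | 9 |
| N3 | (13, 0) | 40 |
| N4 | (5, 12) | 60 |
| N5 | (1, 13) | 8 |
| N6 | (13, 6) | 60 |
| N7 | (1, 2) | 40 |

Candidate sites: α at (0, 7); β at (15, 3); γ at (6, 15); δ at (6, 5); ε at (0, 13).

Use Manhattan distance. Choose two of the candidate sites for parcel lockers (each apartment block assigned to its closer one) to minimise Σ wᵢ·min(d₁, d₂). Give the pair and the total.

Evaluate every pair (each demand assigned to the nearer of the two):
  {β, ε}: total = 1438
  {β, δ}: total = 1485
  {α, β}: total = 1486
  {β, γ}: total = 1486
  {γ, δ}: total = 1720
  {δ, ε}: total = 1792
  {α, δ}: total = 1880
  {α, γ}: total = 2428
  {α, ε}: total = 2500
  {γ, ε}: total = 2856
Best pair: {β, ε} with total 1438.

{β, ε}, total 1438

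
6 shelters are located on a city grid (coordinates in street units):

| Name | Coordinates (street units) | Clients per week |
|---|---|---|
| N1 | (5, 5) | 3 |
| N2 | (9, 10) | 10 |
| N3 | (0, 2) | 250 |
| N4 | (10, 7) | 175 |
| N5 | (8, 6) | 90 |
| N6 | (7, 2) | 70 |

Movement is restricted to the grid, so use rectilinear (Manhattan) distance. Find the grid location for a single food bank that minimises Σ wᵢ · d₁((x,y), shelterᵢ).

Manhattan distance separates: Σwᵢ(|x−xᵢ|+|y−yᵢ|) = Σwᵢ|x−xᵢ| + Σwᵢ|y−yᵢ|, so x and y are optimised independently as 1-D weighted medians.
Total weight W = 598; half = 299.
x-coordinate, sorted with cumulative weight:
  x=0 (N3, w=250) cum 250
  x=5 (N1, w=3) cum 253
  x=7 (N6, w=70) cum 323  ← median
  x=8 (N5, w=90) cum 413
  x=9 (N2, w=10) cum 423
  x=10 (N4, w=175) cum 598
⇒ x* = 7
y-coordinate, sorted with cumulative weight:
  y=2 (N3, w=250) cum 250
  y=2 (N6, w=70) cum 320  ← median
  y=5 (N1, w=3) cum 323
  y=6 (N5, w=90) cum 413
  y=7 (N4, w=175) cum 588
  y=10 (N2, w=10) cum 598
⇒ y* = 2

(7, 2)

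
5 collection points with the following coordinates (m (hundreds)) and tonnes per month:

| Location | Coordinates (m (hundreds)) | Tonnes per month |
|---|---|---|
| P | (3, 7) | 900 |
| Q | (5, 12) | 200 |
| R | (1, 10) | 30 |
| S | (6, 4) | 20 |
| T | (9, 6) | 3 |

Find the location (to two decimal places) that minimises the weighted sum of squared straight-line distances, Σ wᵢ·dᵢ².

The minimiser of Σwᵢ‖p−pᵢ‖² is the weighted centroid p* = (Σwᵢpᵢ)/(Σwᵢ).
Σwᵢ = 1153.
Σwᵢxᵢ = 900·3 + 200·5 + 30·1 + 20·6 + 3·9 = 3877.
Σwᵢyᵢ = 900·7 + 200·12 + 30·10 + 20·4 + 3·6 = 9098.
x* = 3877/1153 = 3.36, y* = 9098/1153 = 7.89.

(3.36, 7.89)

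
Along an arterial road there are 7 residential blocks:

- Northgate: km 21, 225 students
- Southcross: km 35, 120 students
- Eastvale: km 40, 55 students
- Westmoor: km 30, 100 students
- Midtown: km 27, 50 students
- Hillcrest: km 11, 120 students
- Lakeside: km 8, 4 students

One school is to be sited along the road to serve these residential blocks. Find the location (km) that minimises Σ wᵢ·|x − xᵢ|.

x = 21

For a sum of weighted absolute distances on a line, the optimum is the weighted median (not the mean). Total weight W = 674; half-weight = 337.
Sort by position and accumulate weight:
  km 8 (Lakeside, w=4) → cum 4
  km 11 (Hillcrest, w=120) → cum 124
  km 21 (Northgate, w=225) → cum 349  ≥ 337 → median here
  km 27 (Midtown, w=50) → cum 399
  km 30 (Westmoor, w=100) → cum 499
  km 35 (Southcross, w=120) → cum 619
  km 40 (Eastvale, w=55) → cum 674
Optimal location: km 21.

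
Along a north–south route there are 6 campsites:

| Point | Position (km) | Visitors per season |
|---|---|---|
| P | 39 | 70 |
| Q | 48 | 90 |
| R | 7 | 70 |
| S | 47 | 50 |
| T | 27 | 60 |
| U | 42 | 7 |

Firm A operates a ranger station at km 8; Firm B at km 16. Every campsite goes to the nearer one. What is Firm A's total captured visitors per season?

The indifferent point is the midpoint (8+16)/2 = 12; campsites left of it (closer to Firm A at 8) go to Firm A, those right go to Firm B.
  R at 7 (w=70) → Firm A
  T at 27 (w=60) → Firm B
  P at 39 (w=70) → Firm B
  U at 42 (w=7) → Firm B
  S at 47 (w=50) → Firm B
  Q at 48 (w=90) → Firm B
Firm A captures 70; Firm B captures 277.

70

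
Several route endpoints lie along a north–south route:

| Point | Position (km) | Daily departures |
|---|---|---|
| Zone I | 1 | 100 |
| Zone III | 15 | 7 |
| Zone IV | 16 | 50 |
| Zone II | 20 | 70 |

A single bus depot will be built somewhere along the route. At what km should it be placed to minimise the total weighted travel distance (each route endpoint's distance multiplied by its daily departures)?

x = 16

For a sum of weighted absolute distances on a line, the optimum is the weighted median (not the mean). Total weight W = 227; half-weight = 113.5.
Sort by position and accumulate weight:
  km 1 (Zone I, w=100) → cum 100
  km 15 (Zone III, w=7) → cum 107
  km 16 (Zone IV, w=50) → cum 157  ≥ 113.5 → median here
  km 20 (Zone II, w=70) → cum 227
Optimal location: km 16.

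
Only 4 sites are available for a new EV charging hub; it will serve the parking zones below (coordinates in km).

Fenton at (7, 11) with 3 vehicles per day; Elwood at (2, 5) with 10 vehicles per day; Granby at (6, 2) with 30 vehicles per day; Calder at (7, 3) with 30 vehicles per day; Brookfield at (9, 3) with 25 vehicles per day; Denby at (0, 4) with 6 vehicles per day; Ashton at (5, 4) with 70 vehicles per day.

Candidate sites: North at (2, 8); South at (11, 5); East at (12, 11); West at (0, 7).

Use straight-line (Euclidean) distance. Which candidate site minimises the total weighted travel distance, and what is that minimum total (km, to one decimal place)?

South, total 983.5 km

Total weighted distance at each candidate:
  North (2, 8): total = 1067.8
  South (11, 5): total = 983.5
  East (12, 11): total = 1729.1
  West (0, 7): total = 1201.0
Minimum is at South with total 983.5 km.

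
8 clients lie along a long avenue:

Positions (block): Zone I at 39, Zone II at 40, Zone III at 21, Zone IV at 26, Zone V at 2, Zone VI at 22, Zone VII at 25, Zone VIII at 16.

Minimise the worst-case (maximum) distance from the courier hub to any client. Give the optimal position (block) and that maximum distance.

location 21, max distance 19

The 1-center on a line is the midpoint of the two extreme points: leftmost at 2, rightmost at 40.
Optimal location = (2 + 40)/2 = 21; maximum distance = (40 − 2)/2 = 19.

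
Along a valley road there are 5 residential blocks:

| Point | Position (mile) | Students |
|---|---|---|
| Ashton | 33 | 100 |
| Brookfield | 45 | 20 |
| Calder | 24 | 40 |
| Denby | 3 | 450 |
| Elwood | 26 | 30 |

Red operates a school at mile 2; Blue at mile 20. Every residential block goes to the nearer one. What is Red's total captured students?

The indifferent point is the midpoint (2+20)/2 = 11; residential blocks left of it (closer to Red at 2) go to Red, those right go to Blue.
  Denby at 3 (w=450) → Red
  Calder at 24 (w=40) → Blue
  Elwood at 26 (w=30) → Blue
  Ashton at 33 (w=100) → Blue
  Brookfield at 45 (w=20) → Blue
Red captures 450; Blue captures 190.

450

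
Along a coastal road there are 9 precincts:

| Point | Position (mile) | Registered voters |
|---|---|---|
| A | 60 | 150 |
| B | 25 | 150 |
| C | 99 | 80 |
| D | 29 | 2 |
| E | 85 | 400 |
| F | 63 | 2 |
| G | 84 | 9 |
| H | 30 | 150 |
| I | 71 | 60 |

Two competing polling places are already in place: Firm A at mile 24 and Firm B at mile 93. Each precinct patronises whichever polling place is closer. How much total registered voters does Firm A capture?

The indifferent point is the midpoint (24+93)/2 = 58.5; precincts left of it (closer to Firm A at 24) go to Firm A, those right go to Firm B.
  B at 25 (w=150) → Firm A
  D at 29 (w=2) → Firm A
  H at 30 (w=150) → Firm A
  A at 60 (w=150) → Firm B
  F at 63 (w=2) → Firm B
  I at 71 (w=60) → Firm B
  G at 84 (w=9) → Firm B
  E at 85 (w=400) → Firm B
  C at 99 (w=80) → Firm B
Firm A captures 302; Firm B captures 701.

302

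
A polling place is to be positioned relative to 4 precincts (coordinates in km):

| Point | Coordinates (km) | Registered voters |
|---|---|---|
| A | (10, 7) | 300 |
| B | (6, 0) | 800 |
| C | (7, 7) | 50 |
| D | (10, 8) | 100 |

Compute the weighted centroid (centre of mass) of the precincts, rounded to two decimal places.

The minimiser of Σwᵢ‖p−pᵢ‖² is the weighted centroid p* = (Σwᵢpᵢ)/(Σwᵢ).
Σwᵢ = 1250.
Σwᵢxᵢ = 300·10 + 800·6 + 50·7 + 100·10 = 9150.
Σwᵢyᵢ = 300·7 + 800·0 + 50·7 + 100·8 = 3250.
x* = 9150/1250 = 7.32, y* = 3250/1250 = 2.60.

(7.32, 2.60)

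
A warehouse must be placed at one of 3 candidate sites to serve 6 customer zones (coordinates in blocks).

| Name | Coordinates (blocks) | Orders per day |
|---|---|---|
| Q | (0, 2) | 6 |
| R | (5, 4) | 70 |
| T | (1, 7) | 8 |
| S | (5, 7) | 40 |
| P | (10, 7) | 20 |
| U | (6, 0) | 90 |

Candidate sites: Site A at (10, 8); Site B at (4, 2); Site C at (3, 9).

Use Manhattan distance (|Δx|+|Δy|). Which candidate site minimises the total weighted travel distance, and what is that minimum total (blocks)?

Total weighted distance at each candidate:
  Site A (10, 8): total = 2146
  Site B (4, 2): total = 1118
  Site C (3, 9): total = 2002
Minimum is at Site B with total 1118 blocks.

Site B, total 1118 blocks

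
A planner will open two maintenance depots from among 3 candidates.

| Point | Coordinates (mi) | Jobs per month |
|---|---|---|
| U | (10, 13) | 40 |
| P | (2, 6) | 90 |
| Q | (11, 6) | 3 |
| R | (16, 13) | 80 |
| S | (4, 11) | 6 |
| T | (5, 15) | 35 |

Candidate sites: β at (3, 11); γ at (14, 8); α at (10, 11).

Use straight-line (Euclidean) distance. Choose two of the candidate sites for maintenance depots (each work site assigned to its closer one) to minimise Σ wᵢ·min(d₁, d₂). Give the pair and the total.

{β, α}, total 1222.7

Evaluate every pair (each demand assigned to the nearer of the two):
  {β, α}: total = 1222.7
  {β, γ}: total = 1319.2
  {γ, α}: total = 1630.8
Best pair: {β, α} with total 1222.7.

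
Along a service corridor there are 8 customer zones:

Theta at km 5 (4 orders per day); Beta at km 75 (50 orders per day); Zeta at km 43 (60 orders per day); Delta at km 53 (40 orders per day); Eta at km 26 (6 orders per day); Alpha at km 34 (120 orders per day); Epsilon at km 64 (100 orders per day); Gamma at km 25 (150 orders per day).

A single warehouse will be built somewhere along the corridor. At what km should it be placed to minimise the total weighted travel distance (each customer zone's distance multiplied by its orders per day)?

x = 34

For a sum of weighted absolute distances on a line, the optimum is the weighted median (not the mean). Total weight W = 530; half-weight = 265.
Sort by position and accumulate weight:
  km 5 (Theta, w=4) → cum 4
  km 25 (Gamma, w=150) → cum 154
  km 26 (Eta, w=6) → cum 160
  km 34 (Alpha, w=120) → cum 280  ≥ 265 → median here
  km 43 (Zeta, w=60) → cum 340
  km 53 (Delta, w=40) → cum 380
  km 64 (Epsilon, w=100) → cum 480
  km 75 (Beta, w=50) → cum 530
Optimal location: km 34.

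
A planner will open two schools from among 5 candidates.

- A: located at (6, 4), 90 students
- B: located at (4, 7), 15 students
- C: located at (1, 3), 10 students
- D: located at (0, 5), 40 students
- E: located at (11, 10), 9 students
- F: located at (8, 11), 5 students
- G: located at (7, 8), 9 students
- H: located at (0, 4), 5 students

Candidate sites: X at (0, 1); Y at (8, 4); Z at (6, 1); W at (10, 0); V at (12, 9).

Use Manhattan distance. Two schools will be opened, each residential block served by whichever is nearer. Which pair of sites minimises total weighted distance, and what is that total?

{X, Y}, total 651

Evaluate every pair (each demand assigned to the nearer of the two):
  {X, Y}: total = 651
  {X, Z}: total = 853
  {Y, V}: total = 858
  {Y, Z}: total = 916
  {Y, W}: total = 926
  {Z, V}: total = 1007
  {Z, W}: total = 1136
  {X, V}: total = 1267
  {X, W}: total = 1338
  {W, V}: total = 1762
Best pair: {X, Y} with total 651.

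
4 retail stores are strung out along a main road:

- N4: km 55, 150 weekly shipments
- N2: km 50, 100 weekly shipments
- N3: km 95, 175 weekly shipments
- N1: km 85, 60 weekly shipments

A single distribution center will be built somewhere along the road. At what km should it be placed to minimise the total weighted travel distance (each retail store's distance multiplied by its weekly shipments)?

x = 55

For a sum of weighted absolute distances on a line, the optimum is the weighted median (not the mean). Total weight W = 485; half-weight = 242.5.
Sort by position and accumulate weight:
  km 50 (N2, w=100) → cum 100
  km 55 (N4, w=150) → cum 250  ≥ 242.5 → median here
  km 85 (N1, w=60) → cum 310
  km 95 (N3, w=175) → cum 485
Optimal location: km 55.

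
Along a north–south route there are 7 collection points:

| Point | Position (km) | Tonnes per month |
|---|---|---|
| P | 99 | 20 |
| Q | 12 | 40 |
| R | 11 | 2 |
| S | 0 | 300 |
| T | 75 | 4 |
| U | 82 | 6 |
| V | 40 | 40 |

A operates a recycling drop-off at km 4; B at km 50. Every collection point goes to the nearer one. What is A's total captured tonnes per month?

342

The indifferent point is the midpoint (4+50)/2 = 27; collection points left of it (closer to A at 4) go to A, those right go to B.
  S at 0 (w=300) → A
  R at 11 (w=2) → A
  Q at 12 (w=40) → A
  V at 40 (w=40) → B
  T at 75 (w=4) → B
  U at 82 (w=6) → B
  P at 99 (w=20) → B
A captures 342; B captures 70.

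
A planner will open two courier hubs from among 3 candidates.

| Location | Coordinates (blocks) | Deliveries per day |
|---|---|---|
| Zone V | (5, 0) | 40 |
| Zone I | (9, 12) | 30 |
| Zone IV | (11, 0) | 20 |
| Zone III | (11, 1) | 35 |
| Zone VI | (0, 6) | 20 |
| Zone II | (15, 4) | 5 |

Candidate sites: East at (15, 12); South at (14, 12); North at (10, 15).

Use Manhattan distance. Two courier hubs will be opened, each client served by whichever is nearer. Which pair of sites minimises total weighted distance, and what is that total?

Evaluate every pair (each demand assigned to the nearer of the two):
  {South, North}: total = 2135
  {East, North}: total = 2185
  {East, South}: total = 2220
Best pair: {South, North} with total 2135.

{South, North}, total 2135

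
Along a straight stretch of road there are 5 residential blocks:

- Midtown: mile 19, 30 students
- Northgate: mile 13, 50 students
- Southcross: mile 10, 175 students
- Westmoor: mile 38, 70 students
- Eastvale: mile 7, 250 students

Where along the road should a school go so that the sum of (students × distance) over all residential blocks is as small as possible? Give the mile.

For a sum of weighted absolute distances on a line, the optimum is the weighted median (not the mean). Total weight W = 575; half-weight = 287.5.
Sort by position and accumulate weight:
  mile 7 (Eastvale, w=250) → cum 250
  mile 10 (Southcross, w=175) → cum 425  ≥ 287.5 → median here
  mile 13 (Northgate, w=50) → cum 475
  mile 19 (Midtown, w=30) → cum 505
  mile 38 (Westmoor, w=70) → cum 575
Optimal location: mile 10.

x = 10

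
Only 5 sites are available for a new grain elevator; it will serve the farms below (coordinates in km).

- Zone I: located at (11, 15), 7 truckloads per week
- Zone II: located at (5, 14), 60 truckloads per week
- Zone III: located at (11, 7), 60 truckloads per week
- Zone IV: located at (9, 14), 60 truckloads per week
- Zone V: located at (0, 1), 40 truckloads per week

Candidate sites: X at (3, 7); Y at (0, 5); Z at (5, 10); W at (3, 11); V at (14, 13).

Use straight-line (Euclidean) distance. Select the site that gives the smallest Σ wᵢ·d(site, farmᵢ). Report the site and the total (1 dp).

Z, total 1448.4 km

Total weighted distance at each candidate:
  X (3, 7): total = 1817.5
  Y (0, 5): total = 2316.3
  Z (5, 10): total = 1448.4
  W (3, 11): total = 1635.7
  V (14, 13): total = 2014.6
Minimum is at Z with total 1448.4 km.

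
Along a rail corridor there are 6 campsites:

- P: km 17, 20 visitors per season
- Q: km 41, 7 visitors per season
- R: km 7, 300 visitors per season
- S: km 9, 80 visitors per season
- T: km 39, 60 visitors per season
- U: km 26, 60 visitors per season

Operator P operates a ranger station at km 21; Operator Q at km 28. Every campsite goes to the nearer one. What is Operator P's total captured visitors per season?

400

The indifferent point is the midpoint (21+28)/2 = 24.5; campsites left of it (closer to Operator P at 21) go to Operator P, those right go to Operator Q.
  R at 7 (w=300) → Operator P
  S at 9 (w=80) → Operator P
  P at 17 (w=20) → Operator P
  U at 26 (w=60) → Operator Q
  T at 39 (w=60) → Operator Q
  Q at 41 (w=7) → Operator Q
Operator P captures 400; Operator Q captures 127.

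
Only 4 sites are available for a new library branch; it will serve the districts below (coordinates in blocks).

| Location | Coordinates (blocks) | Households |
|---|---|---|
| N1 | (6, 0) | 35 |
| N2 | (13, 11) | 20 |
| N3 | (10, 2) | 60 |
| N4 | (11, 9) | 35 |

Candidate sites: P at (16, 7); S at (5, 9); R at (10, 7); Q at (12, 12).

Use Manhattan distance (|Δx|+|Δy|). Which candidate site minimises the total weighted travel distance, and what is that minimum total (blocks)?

R, total 930 blocks

Total weighted distance at each candidate:
  P (16, 7): total = 1640
  S (5, 9): total = 1480
  R (10, 7): total = 930
  Q (12, 12): total = 1530
Minimum is at R with total 930 blocks.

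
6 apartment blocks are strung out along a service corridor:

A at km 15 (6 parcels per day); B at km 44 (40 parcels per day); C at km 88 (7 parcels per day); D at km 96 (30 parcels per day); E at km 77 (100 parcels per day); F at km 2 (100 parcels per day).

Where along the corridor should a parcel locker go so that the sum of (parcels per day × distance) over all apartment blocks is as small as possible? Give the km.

For a sum of weighted absolute distances on a line, the optimum is the weighted median (not the mean). Total weight W = 283; half-weight = 141.5.
Sort by position and accumulate weight:
  km 2 (F, w=100) → cum 100
  km 15 (A, w=6) → cum 106
  km 44 (B, w=40) → cum 146  ≥ 141.5 → median here
  km 77 (E, w=100) → cum 246
  km 88 (C, w=7) → cum 253
  km 96 (D, w=30) → cum 283
Optimal location: km 44.

x = 44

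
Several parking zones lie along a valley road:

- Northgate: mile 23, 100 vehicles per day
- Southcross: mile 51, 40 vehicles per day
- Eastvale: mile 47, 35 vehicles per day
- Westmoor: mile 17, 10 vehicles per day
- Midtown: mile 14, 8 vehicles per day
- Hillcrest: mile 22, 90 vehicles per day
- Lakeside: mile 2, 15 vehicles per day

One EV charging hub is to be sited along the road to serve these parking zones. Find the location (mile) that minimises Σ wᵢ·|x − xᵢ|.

x = 23

For a sum of weighted absolute distances on a line, the optimum is the weighted median (not the mean). Total weight W = 298; half-weight = 149.
Sort by position and accumulate weight:
  mile 2 (Lakeside, w=15) → cum 15
  mile 14 (Midtown, w=8) → cum 23
  mile 17 (Westmoor, w=10) → cum 33
  mile 22 (Hillcrest, w=90) → cum 123
  mile 23 (Northgate, w=100) → cum 223  ≥ 149 → median here
  mile 47 (Eastvale, w=35) → cum 258
  mile 51 (Southcross, w=40) → cum 298
Optimal location: mile 23.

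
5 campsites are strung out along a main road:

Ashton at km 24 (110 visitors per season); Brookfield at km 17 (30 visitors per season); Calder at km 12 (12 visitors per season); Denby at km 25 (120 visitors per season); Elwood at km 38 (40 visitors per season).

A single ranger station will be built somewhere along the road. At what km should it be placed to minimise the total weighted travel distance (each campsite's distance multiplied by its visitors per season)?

x = 25

For a sum of weighted absolute distances on a line, the optimum is the weighted median (not the mean). Total weight W = 312; half-weight = 156.
Sort by position and accumulate weight:
  km 12 (Calder, w=12) → cum 12
  km 17 (Brookfield, w=30) → cum 42
  km 24 (Ashton, w=110) → cum 152
  km 25 (Denby, w=120) → cum 272  ≥ 156 → median here
  km 38 (Elwood, w=40) → cum 312
Optimal location: km 25.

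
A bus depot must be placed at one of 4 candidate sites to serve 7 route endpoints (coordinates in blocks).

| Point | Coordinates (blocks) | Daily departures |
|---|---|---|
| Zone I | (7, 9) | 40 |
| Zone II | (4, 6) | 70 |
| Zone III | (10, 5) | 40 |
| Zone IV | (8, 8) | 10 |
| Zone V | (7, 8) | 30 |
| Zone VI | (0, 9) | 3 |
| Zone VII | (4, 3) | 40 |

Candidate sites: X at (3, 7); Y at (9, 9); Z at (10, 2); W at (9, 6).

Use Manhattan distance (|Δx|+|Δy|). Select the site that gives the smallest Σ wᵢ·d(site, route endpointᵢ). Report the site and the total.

Total weighted distance at each candidate:
  X (3, 7): total = 1165
  Y (9, 9): total = 1417
  Z (10, 2): total = 1901
  W (9, 6): total = 1136
Minimum is at W with total 1136 blocks.

W, total 1136 blocks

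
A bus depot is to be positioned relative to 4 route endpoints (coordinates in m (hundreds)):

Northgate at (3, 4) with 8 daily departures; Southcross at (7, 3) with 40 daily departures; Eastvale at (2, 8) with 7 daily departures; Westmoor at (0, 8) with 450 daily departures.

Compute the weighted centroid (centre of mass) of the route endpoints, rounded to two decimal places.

The minimiser of Σwᵢ‖p−pᵢ‖² is the weighted centroid p* = (Σwᵢpᵢ)/(Σwᵢ).
Σwᵢ = 505.
Σwᵢxᵢ = 8·3 + 40·7 + 7·2 + 450·0 = 318.
Σwᵢyᵢ = 8·4 + 40·3 + 7·8 + 450·8 = 3808.
x* = 318/505 = 0.63, y* = 3808/505 = 7.54.

(0.63, 7.54)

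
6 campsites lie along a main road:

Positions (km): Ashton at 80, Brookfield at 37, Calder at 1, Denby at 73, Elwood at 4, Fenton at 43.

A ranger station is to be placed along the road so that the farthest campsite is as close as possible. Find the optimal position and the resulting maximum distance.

location 40.5, max distance 39.5

The 1-center on a line is the midpoint of the two extreme points: leftmost at 1, rightmost at 80.
Optimal location = (1 + 80)/2 = 40.5; maximum distance = (80 − 1)/2 = 39.5.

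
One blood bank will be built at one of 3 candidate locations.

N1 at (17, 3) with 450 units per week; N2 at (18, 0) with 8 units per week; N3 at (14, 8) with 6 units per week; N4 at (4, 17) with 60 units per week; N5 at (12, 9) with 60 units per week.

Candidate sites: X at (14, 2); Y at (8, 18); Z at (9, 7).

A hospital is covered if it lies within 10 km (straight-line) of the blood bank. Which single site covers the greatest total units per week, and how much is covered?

Coverage radius r = 10 km; a point is covered iff (Δx)²+(Δy)² ≤ 10² = 100.
  X (14, 2): covers {N1, N2, N3, N5} → 524
  Y (8, 18): covers {N4, N5} → 120
  Z (9, 7): covers {N1, N3, N5} → 516
Maximum coverage at X: 524 units per week.

X, covering 524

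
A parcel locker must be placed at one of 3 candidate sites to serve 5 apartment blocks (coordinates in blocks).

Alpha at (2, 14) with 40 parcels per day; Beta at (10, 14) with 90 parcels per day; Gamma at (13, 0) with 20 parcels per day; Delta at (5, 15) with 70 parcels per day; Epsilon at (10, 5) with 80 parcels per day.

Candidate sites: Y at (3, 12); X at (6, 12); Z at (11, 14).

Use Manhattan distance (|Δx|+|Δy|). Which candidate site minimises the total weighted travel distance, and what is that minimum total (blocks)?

Total weighted distance at each candidate:
  Y (3, 12): total = 2840
  X (6, 12): total = 2320
  Z (11, 14): total = 2060
Minimum is at Z with total 2060 blocks.

Z, total 2060 blocks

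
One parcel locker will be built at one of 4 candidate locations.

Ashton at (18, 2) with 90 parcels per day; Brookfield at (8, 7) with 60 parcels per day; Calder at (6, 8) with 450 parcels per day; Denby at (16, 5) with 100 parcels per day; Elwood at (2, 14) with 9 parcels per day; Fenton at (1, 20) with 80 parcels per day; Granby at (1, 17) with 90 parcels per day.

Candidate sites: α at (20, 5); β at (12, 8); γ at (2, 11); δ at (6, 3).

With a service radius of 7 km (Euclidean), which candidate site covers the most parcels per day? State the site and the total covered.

β, covering 610

Coverage radius r = 7 km; a point is covered iff (Δx)²+(Δy)² ≤ 7² = 49.
  α (20, 5): covers {Ashton, Denby} → 190
  β (12, 8): covers {Brookfield, Calder, Denby} → 610
  γ (2, 11): covers {Calder, Elwood, Granby} → 549
  δ (6, 3): covers {Brookfield, Calder} → 510
Maximum coverage at β: 610 parcels per day.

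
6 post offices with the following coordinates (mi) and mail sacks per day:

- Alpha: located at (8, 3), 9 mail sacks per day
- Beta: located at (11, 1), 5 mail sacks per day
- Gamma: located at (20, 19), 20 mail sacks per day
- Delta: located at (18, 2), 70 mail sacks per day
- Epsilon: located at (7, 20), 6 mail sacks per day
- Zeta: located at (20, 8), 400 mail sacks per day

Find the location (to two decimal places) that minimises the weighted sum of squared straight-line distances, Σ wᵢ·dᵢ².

(19.27, 7.59)

The minimiser of Σwᵢ‖p−pᵢ‖² is the weighted centroid p* = (Σwᵢpᵢ)/(Σwᵢ).
Σwᵢ = 510.
Σwᵢxᵢ = 9·8 + 5·11 + 20·20 + 70·18 + 6·7 + 400·20 = 9829.
Σwᵢyᵢ = 9·3 + 5·1 + 20·19 + 70·2 + 6·20 + 400·8 = 3872.
x* = 9829/510 = 19.27, y* = 3872/510 = 7.59.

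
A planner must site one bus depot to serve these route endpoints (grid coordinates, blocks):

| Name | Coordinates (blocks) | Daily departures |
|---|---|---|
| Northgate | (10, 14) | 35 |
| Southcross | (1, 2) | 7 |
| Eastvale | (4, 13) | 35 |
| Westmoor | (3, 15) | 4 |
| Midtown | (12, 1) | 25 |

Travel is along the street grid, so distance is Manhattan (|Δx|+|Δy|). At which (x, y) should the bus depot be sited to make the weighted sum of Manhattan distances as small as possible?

Manhattan distance separates: Σwᵢ(|x−xᵢ|+|y−yᵢ|) = Σwᵢ|x−xᵢ| + Σwᵢ|y−yᵢ|, so x and y are optimised independently as 1-D weighted medians.
Total weight W = 106; half = 53.
x-coordinate, sorted with cumulative weight:
  x=1 (Southcross, w=7) cum 7
  x=3 (Westmoor, w=4) cum 11
  x=4 (Eastvale, w=35) cum 46
  x=10 (Northgate, w=35) cum 81  ← median
  x=12 (Midtown, w=25) cum 106
⇒ x* = 10
y-coordinate, sorted with cumulative weight:
  y=1 (Midtown, w=25) cum 25
  y=2 (Southcross, w=7) cum 32
  y=13 (Eastvale, w=35) cum 67  ← median
  y=14 (Northgate, w=35) cum 102
  y=15 (Westmoor, w=4) cum 106
⇒ y* = 13

(10, 13)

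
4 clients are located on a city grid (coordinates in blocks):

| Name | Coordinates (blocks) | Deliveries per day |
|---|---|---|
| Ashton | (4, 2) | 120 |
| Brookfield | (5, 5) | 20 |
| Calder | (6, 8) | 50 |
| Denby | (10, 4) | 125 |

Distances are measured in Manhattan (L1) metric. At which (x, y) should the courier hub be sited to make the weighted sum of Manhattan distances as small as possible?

(6, 4)

Manhattan distance separates: Σwᵢ(|x−xᵢ|+|y−yᵢ|) = Σwᵢ|x−xᵢ| + Σwᵢ|y−yᵢ|, so x and y are optimised independently as 1-D weighted medians.
Total weight W = 315; half = 157.5.
x-coordinate, sorted with cumulative weight:
  x=4 (Ashton, w=120) cum 120
  x=5 (Brookfield, w=20) cum 140
  x=6 (Calder, w=50) cum 190  ← median
  x=10 (Denby, w=125) cum 315
⇒ x* = 6
y-coordinate, sorted with cumulative weight:
  y=2 (Ashton, w=120) cum 120
  y=4 (Denby, w=125) cum 245  ← median
  y=5 (Brookfield, w=20) cum 265
  y=8 (Calder, w=50) cum 315
⇒ y* = 4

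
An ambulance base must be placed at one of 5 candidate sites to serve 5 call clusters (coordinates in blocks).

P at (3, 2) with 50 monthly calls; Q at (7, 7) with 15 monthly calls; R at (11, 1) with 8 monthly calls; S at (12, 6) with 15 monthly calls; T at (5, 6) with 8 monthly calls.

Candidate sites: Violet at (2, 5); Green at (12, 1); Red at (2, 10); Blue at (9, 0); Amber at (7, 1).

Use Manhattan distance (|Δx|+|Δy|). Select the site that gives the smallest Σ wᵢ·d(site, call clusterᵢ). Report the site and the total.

Total weighted distance at each candidate:
  Violet (2, 5): total = 606
  Green (12, 1): total = 844
  Red (2, 10): total = 980
  Blue (9, 0): total = 774
  Amber (7, 1): total = 578
Minimum is at Amber with total 578 blocks.

Amber, total 578 blocks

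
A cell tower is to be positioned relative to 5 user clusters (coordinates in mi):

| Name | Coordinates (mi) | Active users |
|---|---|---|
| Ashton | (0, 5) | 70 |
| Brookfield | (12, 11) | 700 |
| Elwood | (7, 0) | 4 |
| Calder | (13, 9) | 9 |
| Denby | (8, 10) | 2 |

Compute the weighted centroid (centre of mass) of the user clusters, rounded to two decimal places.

The minimiser of Σwᵢ‖p−pᵢ‖² is the weighted centroid p* = (Σwᵢpᵢ)/(Σwᵢ).
Σwᵢ = 785.
Σwᵢxᵢ = 70·0 + 700·12 + 4·7 + 9·13 + 2·8 = 8561.
Σwᵢyᵢ = 70·5 + 700·11 + 4·0 + 9·9 + 2·10 = 8151.
x* = 8561/785 = 10.91, y* = 8151/785 = 10.38.

(10.91, 10.38)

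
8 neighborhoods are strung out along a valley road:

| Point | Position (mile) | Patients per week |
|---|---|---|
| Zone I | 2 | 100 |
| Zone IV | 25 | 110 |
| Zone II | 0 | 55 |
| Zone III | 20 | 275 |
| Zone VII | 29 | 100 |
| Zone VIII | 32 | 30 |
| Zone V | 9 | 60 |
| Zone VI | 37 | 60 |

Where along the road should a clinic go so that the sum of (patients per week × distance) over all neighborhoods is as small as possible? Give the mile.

For a sum of weighted absolute distances on a line, the optimum is the weighted median (not the mean). Total weight W = 790; half-weight = 395.
Sort by position and accumulate weight:
  mile 0 (Zone II, w=55) → cum 55
  mile 2 (Zone I, w=100) → cum 155
  mile 9 (Zone V, w=60) → cum 215
  mile 20 (Zone III, w=275) → cum 490  ≥ 395 → median here
  mile 25 (Zone IV, w=110) → cum 600
  mile 29 (Zone VII, w=100) → cum 700
  mile 32 (Zone VIII, w=30) → cum 730
  mile 37 (Zone VI, w=60) → cum 790
Optimal location: mile 20.

x = 20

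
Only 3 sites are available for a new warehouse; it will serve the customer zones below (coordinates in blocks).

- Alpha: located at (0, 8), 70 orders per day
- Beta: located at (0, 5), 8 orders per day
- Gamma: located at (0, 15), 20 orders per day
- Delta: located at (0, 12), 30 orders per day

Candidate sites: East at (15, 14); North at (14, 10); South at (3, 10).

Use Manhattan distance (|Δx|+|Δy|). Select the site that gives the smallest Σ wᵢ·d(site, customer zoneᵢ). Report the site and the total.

South, total 724 blocks

Total weighted distance at each candidate:
  East (15, 14): total = 2492
  North (14, 10): total = 2132
  South (3, 10): total = 724
Minimum is at South with total 724 blocks.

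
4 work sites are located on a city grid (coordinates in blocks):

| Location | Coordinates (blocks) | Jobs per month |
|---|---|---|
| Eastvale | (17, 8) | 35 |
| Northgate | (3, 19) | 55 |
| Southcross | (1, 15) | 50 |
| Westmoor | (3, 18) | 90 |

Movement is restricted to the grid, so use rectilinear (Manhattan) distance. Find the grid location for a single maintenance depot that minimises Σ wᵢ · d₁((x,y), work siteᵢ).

Manhattan distance separates: Σwᵢ(|x−xᵢ|+|y−yᵢ|) = Σwᵢ|x−xᵢ| + Σwᵢ|y−yᵢ|, so x and y are optimised independently as 1-D weighted medians.
Total weight W = 230; half = 115.
x-coordinate, sorted with cumulative weight:
  x=1 (Southcross, w=50) cum 50
  x=3 (Northgate, w=55) cum 105
  x=3 (Westmoor, w=90) cum 195  ← median
  x=17 (Eastvale, w=35) cum 230
⇒ x* = 3
y-coordinate, sorted with cumulative weight:
  y=8 (Eastvale, w=35) cum 35
  y=15 (Southcross, w=50) cum 85
  y=18 (Westmoor, w=90) cum 175  ← median
  y=19 (Northgate, w=55) cum 230
⇒ y* = 18

(3, 18)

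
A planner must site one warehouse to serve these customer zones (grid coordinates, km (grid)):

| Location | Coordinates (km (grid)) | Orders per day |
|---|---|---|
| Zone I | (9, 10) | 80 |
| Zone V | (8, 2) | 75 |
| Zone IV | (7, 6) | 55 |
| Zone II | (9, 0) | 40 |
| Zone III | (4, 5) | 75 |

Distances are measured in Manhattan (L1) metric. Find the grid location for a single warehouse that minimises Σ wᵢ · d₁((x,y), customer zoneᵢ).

Manhattan distance separates: Σwᵢ(|x−xᵢ|+|y−yᵢ|) = Σwᵢ|x−xᵢ| + Σwᵢ|y−yᵢ|, so x and y are optimised independently as 1-D weighted medians.
Total weight W = 325; half = 162.5.
x-coordinate, sorted with cumulative weight:
  x=4 (Zone III, w=75) cum 75
  x=7 (Zone IV, w=55) cum 130
  x=8 (Zone V, w=75) cum 205  ← median
  x=9 (Zone I, w=80) cum 285
  x=9 (Zone II, w=40) cum 325
⇒ x* = 8
y-coordinate, sorted with cumulative weight:
  y=0 (Zone II, w=40) cum 40
  y=2 (Zone V, w=75) cum 115
  y=5 (Zone III, w=75) cum 190  ← median
  y=6 (Zone IV, w=55) cum 245
  y=10 (Zone I, w=80) cum 325
⇒ y* = 5

(8, 5)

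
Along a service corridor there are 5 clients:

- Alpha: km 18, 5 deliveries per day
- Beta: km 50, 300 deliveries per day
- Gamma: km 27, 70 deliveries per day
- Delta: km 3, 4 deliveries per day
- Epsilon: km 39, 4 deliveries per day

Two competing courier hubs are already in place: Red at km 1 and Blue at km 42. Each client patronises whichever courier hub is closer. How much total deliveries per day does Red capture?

The indifferent point is the midpoint (1+42)/2 = 21.5; clients left of it (closer to Red at 1) go to Red, those right go to Blue.
  Delta at 3 (w=4) → Red
  Alpha at 18 (w=5) → Red
  Gamma at 27 (w=70) → Blue
  Epsilon at 39 (w=4) → Blue
  Beta at 50 (w=300) → Blue
Red captures 9; Blue captures 374.

9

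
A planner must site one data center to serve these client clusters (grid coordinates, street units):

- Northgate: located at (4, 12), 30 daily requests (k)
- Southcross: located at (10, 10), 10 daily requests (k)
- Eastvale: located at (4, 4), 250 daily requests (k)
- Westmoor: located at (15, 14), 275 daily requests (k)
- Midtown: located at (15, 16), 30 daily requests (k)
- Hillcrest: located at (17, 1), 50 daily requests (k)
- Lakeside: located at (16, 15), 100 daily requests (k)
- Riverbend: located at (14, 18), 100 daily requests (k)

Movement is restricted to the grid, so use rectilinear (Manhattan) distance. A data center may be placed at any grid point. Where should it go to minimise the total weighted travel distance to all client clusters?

(15, 14)

Manhattan distance separates: Σwᵢ(|x−xᵢ|+|y−yᵢ|) = Σwᵢ|x−xᵢ| + Σwᵢ|y−yᵢ|, so x and y are optimised independently as 1-D weighted medians.
Total weight W = 845; half = 422.5.
x-coordinate, sorted with cumulative weight:
  x=4 (Northgate, w=30) cum 30
  x=4 (Eastvale, w=250) cum 280
  x=10 (Southcross, w=10) cum 290
  x=14 (Riverbend, w=100) cum 390
  x=15 (Westmoor, w=275) cum 665  ← median
  x=15 (Midtown, w=30) cum 695
  x=16 (Lakeside, w=100) cum 795
  x=17 (Hillcrest, w=50) cum 845
⇒ x* = 15
y-coordinate, sorted with cumulative weight:
  y=1 (Hillcrest, w=50) cum 50
  y=4 (Eastvale, w=250) cum 300
  y=10 (Southcross, w=10) cum 310
  y=12 (Northgate, w=30) cum 340
  y=14 (Westmoor, w=275) cum 615  ← median
  y=15 (Lakeside, w=100) cum 715
  y=16 (Midtown, w=30) cum 745
  y=18 (Riverbend, w=100) cum 845
⇒ y* = 14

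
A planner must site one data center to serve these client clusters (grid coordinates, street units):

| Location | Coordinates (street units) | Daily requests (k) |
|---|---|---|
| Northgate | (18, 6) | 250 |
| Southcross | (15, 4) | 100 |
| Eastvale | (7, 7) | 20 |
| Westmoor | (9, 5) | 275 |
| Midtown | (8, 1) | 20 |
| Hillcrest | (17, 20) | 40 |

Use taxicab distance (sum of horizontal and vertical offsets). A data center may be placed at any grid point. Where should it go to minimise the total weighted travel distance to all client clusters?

(15, 5)

Manhattan distance separates: Σwᵢ(|x−xᵢ|+|y−yᵢ|) = Σwᵢ|x−xᵢ| + Σwᵢ|y−yᵢ|, so x and y are optimised independently as 1-D weighted medians.
Total weight W = 705; half = 352.5.
x-coordinate, sorted with cumulative weight:
  x=7 (Eastvale, w=20) cum 20
  x=8 (Midtown, w=20) cum 40
  x=9 (Westmoor, w=275) cum 315
  x=15 (Southcross, w=100) cum 415  ← median
  x=17 (Hillcrest, w=40) cum 455
  x=18 (Northgate, w=250) cum 705
⇒ x* = 15
y-coordinate, sorted with cumulative weight:
  y=1 (Midtown, w=20) cum 20
  y=4 (Southcross, w=100) cum 120
  y=5 (Westmoor, w=275) cum 395  ← median
  y=6 (Northgate, w=250) cum 645
  y=7 (Eastvale, w=20) cum 665
  y=20 (Hillcrest, w=40) cum 705
⇒ y* = 5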